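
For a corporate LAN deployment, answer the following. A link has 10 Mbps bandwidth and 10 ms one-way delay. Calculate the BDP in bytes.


Given: bandwidth = 10 Mbps, delay = 10 ms
BDP in bits = 10 * 10^6 * 10 / 1000
BDP in bits = 100000
BDP in bytes = 100000 / 8 = 12500

12500


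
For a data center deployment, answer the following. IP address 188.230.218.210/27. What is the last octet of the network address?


Given: IP = 188.230.218.210, prefix = /27
Subnet mask = 255.255.255.224
Last octet of IP: 210
Last octet of mask: 224
Network last octet = 210 AND 224 = 192

192


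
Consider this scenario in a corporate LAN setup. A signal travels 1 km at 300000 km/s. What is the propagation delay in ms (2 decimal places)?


Given: distance = 1 km, speed = 300000 km/s
Delay = distance / speed = 1 / 300000 seconds
Delay in ms = 1 * 1000 / 300000
Delay = 0.0033 ms
Rounded to 2 dp = 0.00 ms

0.00


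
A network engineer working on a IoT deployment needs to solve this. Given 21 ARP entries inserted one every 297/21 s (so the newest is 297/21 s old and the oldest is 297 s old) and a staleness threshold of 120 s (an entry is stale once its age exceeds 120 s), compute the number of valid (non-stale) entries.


Ages are k * 297/21 s for k = 1..21 (spacing = 14.1429 s).
Entry k is valid iff k * 297/21 <= 120 iff k <= 21 * 120 / 297 = 8.4848
n_valid = floor(8.4848) = 8
(n_stale = 21 - 8 = 13)

8


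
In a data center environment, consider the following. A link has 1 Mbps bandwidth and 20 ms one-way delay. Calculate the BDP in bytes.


Given: bandwidth = 1 Mbps, delay = 20 ms
BDP in bits = 1 * 10^6 * 20 / 1000
BDP in bits = 20000
BDP in bytes = 20000 / 8 = 2500

2500


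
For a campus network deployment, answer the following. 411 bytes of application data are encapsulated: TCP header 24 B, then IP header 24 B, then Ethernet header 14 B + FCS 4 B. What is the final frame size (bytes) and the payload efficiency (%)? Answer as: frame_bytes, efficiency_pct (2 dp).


TCP segment = 411 + 24 = 435 B
IP packet = 435 + 24 = 459 B
Ethernet frame = 459 + 14 + 4 = 477 B
Efficiency = app / frame = 411 / 477 = 0.861635 = 86.1635% -> 86.16% (2 dp)

477, 86.16


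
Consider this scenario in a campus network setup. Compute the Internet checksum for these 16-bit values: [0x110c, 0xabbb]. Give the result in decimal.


Given words: [0x110c, 0xabbb]
Step 1: Sum all words
Raw sum = 4364 + 43963 = 48327
One's complement = ~48327 & 0xFFFF = 17208

17208


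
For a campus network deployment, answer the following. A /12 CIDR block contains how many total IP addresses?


Given: CIDR prefix /12
Host bits = 32 - 12 = 20
Total addresses = 2^20 = 1048576

1048576


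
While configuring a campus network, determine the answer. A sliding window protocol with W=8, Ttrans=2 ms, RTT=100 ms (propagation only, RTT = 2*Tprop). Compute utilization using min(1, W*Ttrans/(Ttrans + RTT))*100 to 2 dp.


Given: W = 8, Ttrans = 2 ms, RTT = 100 ms (= 2 * Tprop, Tprop = 50 ms)
Cycle time = Ttrans + RTT = 2 + 100 = 102 ms (first packet sent until its ACK returns)
W * Ttrans = 8 * 2 = 16 ms of sending per cycle
W * Ttrans / (Ttrans + RTT) = 16 / 102 = 0.156863
U = min(1, 0.156863) = 0.156863
U% = 15.69%

15.69


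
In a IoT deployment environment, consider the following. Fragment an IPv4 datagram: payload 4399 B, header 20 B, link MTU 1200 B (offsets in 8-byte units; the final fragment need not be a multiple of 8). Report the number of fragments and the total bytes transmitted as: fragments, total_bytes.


Max data per non-final fragment = floor((MTU - header)/8)*8 = floor((1200 - 20)/8)*8 = floor(1180/8)*8 = 1176 B
Final fragment needs no 8-byte alignment: it can carry up to MTU - header = 1180 B
Non-final fragments needed = ceil((payload - 1180) / 1176) = ceil(3219/1176) = ceil(2.7372) = 3
Number of fragments = 3 + 1 = 4
Fragment sizes (data): 3 * 1176 B + 871 B (last, 871 <= 1180 OK)
Total bytes sent = payload + n_frags * header = 4399 + 4*20 = 4399 + 80 = 4479 B

4, 4479


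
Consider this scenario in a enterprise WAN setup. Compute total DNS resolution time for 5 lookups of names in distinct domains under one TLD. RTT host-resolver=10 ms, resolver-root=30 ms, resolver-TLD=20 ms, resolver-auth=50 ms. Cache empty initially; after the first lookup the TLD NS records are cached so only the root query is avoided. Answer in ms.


Lookup 1 (cold cache): local + root + TLD + auth = 10 + 30 + 20 + 50 = 110 ms
Lookups 2..5 (TLD NS cached -> skip root; new domain -> still ask TLD and auth): local + TLD + auth = 10 + 20 + 50 = 80 ms each
Remaining 4 lookups: 4 * 80 = 320 ms
Total = 110 + 320 = 430 ms

430


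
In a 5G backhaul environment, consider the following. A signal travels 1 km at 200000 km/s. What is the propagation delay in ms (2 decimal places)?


Given: distance = 1 km, speed = 200000 km/s
Delay = distance / speed = 1 / 200000 seconds
Delay in ms = 1 * 1000 / 200000
Delay = 0.0050 ms
Rounded to 2 dp = 0.01 ms

0.01


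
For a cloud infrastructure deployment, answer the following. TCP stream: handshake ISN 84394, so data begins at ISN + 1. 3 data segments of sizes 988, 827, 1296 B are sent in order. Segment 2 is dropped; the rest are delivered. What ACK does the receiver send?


SYN uses sequence number 84394; first data byte = ISN + 1 = 84395.
Segment 1: SEQ = 84395, len = 988 B, covers [84395, 85382]
Segment 2: SEQ = 85383, len = 827 B, covers [85383, 86209] [LOST]
Segment 3: SEQ = 86210, len = 1296 B, covers [86210, 87505]
In-order data received: bytes [84395, 85382] (segments 1..1).
Segment 2 missing -> gap begins at byte 85383; later segments buffered out of order.
Cumulative ACK = next expected in-order byte = 84395 + 988 = 85383

85383


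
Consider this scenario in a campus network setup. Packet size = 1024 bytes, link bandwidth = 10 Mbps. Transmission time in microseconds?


Given: packet = 1024 bytes, bandwidth = 10 Mbps
Packet in bits = 1024 * 8 = 8192 bits
Bandwidth = 10 * 10^6 = 10000000 bps
Time = 8192 / 10000000 seconds
Time in us = 8192 * 10^6 / 10000000 = 819.2

819.2


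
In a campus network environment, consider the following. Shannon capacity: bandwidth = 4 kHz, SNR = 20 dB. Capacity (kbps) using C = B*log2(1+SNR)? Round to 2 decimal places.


Given: B = 4 kHz, SNR = 20 dB
SNR linear = 10^(20/10) = 100
1 + SNR = 101
log2(101) = 6.6582114828
C = 4 * 1000 * 6.6582114828 = 26632.8459 bps
C = 26.632846 kbps -> 26.63 kbps (2 dp)

26.63


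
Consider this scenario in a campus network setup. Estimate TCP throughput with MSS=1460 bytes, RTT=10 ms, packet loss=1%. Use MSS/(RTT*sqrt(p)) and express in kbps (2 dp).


Given: MSS = 1460 bytes, RTT = 10 ms, loss = 1%
RTT in seconds = 10 / 1000 = 0.01
Loss rate = 1% = 0.01
sqrt(loss) = sqrt(0.01) = 0.1
Throughput (bytes/s) = 1460 / (0.01 * 0.1) = 1460000.0000
Throughput (kbps) = 1460000.0000 * 8 / 1000 = 11680.000000 -> 11680.00 kbps (2 dp)

11680.00


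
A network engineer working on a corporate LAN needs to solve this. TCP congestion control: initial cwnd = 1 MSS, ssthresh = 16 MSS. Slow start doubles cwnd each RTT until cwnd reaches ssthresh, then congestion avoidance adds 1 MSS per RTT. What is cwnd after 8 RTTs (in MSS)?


RTT 0: cwnd = 1 MSS (initial)
RTT 1: cwnd = 2 MSS (slow start, doubled)
RTT 2: cwnd = 4 MSS (slow start, doubled)
RTT 3: cwnd = 8 MSS (slow start, doubled)
RTT 4: cwnd = 16 MSS (slow start, doubled)
RTT 5: cwnd = 17 MSS (congestion avoidance, +1)
RTT 6: cwnd = 18 MSS (congestion avoidance, +1)
RTT 7: cwnd = 19 MSS (congestion avoidance, +1)
RTT 8: cwnd = 20 MSS (congestion avoidance, +1)

20


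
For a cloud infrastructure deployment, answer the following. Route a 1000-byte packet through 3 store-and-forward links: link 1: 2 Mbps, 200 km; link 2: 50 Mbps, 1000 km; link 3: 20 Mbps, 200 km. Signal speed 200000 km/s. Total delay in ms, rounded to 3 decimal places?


Packet = 1000 bytes = 8000 bits. Store-and-forward: sum (t_trans + t_prop) per link.
Link 1: t_trans = 8000/(2*10^6) s = 4.0000 ms; t_prop = 200/200000 s = 1.0000 ms; subtotal = 5.0000 ms
Link 2: t_trans = 8000/(50*10^6) s = 0.1600 ms; t_prop = 1000/200000 s = 5.0000 ms; subtotal = 5.1600 ms
Link 3: t_trans = 8000/(20*10^6) s = 0.4000 ms; t_prop = 200/200000 s = 1.0000 ms; subtotal = 1.4000 ms
End-to-end = 5.0000 + 5.1600 + 1.4000 = 11.5600 ms -> 11.560 ms (3 dp)

11.560


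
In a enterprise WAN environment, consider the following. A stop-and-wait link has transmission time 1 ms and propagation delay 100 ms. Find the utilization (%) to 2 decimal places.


Given: Ttrans = 1 ms, Tprop = 100 ms
RTT = 2 * Tprop = 2 * 100 = 200 ms
U = Ttrans / (Ttrans + RTT)
U = 1 / (1 + 200)
U = 1 / 201 = 0.004975
U% = 0.50%

0.50


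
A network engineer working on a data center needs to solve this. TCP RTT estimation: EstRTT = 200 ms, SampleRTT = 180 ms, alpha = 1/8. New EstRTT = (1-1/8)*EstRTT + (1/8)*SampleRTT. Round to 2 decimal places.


Given: EstRTT = 200 ms, SampleRTT = 180 ms, alpha = 1/8
New EstRTT = (1 - alpha) * EstRTT + alpha * SampleRTT
(7/8) * 200 = 175
(1/8) * 180 = 22.5
New EstRTT = 175 + 22.5 = 197.5 ms -> 197.50 ms (2 dp)

197.50


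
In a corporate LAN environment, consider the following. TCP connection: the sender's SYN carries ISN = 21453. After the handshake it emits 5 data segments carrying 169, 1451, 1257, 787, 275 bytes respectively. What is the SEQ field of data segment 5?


The SYN occupies sequence number ISN = 21453, so the first data byte is ISN + 1 = 21454.
SEQ of data segment i = (ISN + 1) + sum of payload sizes of segments 1..i-1.
Segment 1: SEQ = 21454, payload = 169 bytes
Segment 2: SEQ = 21623, payload = 1451 bytes
Segment 3: SEQ = 23074, payload = 1257 bytes
Segment 4: SEQ = 24331, payload = 787 bytes
Segment 5: SEQ = 25118, payload = 275 bytes
SEQ of segment 5 = 21454 + 169 + 1451 + 1257 + 787 = 25118

25118


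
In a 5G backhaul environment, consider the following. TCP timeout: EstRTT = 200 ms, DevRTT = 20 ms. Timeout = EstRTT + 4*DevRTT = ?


Given: EstRTT = 200 ms, DevRTT = 20 ms
Timeout = EstRTT + 4 * DevRTT
4 * DevRTT = 4 * 20 = 80
Timeout = 200 + 80 = 280 ms

280


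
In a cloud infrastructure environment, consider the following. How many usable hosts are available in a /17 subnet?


Given: subnet mask /17
Host bits = 32 - 17 = 15
Total addresses = 2^15 = 32768
Usable hosts = 32768 - 2 (network + broadcast) = 32766

32766


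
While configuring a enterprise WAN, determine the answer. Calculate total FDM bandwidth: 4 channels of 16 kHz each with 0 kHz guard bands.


Given: 4 channels, 16 kHz each, guard = 0 kHz
Channel bandwidth = 4 * 16 = 64 kHz
Guard bands = 3 gaps * 0 kHz = 0 kHz
Total = 64 + 0 = 64 kHz

64


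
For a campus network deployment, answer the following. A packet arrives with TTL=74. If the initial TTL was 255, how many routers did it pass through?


Given: initial TTL = 255, received TTL = 74
Hops = initial TTL - received TTL
Hops = 255 - 74 = 181

181


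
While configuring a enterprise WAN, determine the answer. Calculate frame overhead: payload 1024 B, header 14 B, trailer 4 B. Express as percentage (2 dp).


Given: payload = 1024 B, header = 14 B, trailer = 4 B
Overhead bytes = header + trailer = 14 + 4 = 18
Total frame = payload + overhead = 1024 + 18 = 1042
Overhead % = 18 / 1042 * 100 = 1.7274% -> 1.73% (2 dp)

1.73


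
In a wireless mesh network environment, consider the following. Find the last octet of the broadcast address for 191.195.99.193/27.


Given: IP = 191.195.99.193, prefix = /27
Host bits = 32 - 27 = 5
Network last octet = 193 AND mask = 192
Host part size = 2^5 - 1 = 31
Broadcast last octet = 192 OR 31 = 223

223


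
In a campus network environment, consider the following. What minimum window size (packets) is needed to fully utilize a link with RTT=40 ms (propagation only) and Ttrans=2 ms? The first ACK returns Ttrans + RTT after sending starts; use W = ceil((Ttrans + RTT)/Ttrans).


Given: Ttrans = 2 ms, RTT = 40 ms (= 2 * Tprop, Tprop = 20 ms)
Time until first ACK returns = Ttrans + RTT = 2 + 40 = 42 ms
Need W * Ttrans >= Ttrans + RTT  ->  W >= (Ttrans + RTT) / Ttrans
(Ttrans + RTT) / Ttrans = 42 / 2 = 21
W_min = ceil(21) = 21

21


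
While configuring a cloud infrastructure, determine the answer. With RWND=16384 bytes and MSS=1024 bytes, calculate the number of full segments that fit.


Given: RWND = 16384 bytes, MSS = 1024 bytes
Full segments = floor(RWND / MSS)
Full segments = floor(16384 / 1024)
Full segments = floor(16.0) = 16

16


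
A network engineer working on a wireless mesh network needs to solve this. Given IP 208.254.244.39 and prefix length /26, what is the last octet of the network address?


Given: IP = 208.254.244.39, prefix = /26
Subnet mask = 255.255.255.192
Last octet of IP: 39
Last octet of mask: 192
Network last octet = 39 AND 192 = 0

0


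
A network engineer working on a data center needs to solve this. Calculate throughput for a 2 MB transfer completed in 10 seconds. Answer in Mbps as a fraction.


Given: file = 2 MB, time = 10 s
File in Mb = 2 * 8 = 16 Mb
Throughput = 16 / 10 Mbps
Throughput = 8/5 Mbps

8/5


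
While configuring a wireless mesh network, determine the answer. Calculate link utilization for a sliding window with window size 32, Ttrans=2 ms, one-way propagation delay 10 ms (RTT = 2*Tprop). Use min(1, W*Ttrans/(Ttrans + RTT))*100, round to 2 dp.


Given: W = 32, Ttrans = 2 ms, RTT = 20 ms (= 2 * Tprop, Tprop = 10 ms)
Cycle time = Ttrans + RTT = 2 + 20 = 22 ms (first packet sent until its ACK returns)
W * Ttrans = 32 * 2 = 64 ms of sending per cycle
W * Ttrans / (Ttrans + RTT) = 64 / 22 = 2.909091
U = min(1, 2.909091) = 1.000000
U% = 100.00%

100.00


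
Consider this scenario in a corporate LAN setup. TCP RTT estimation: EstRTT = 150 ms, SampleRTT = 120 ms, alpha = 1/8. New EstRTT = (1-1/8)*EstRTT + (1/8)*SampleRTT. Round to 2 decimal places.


Given: EstRTT = 150 ms, SampleRTT = 120 ms, alpha = 1/8
New EstRTT = (1 - alpha) * EstRTT + alpha * SampleRTT
(7/8) * 150 = 131.25
(1/8) * 120 = 15
New EstRTT = 131.25 + 15 = 146.25 ms -> 146.25 ms (2 dp)

146.25


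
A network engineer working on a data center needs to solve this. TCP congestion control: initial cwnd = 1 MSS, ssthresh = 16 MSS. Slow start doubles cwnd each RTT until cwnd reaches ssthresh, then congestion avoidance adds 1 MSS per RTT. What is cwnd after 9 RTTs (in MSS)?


RTT 0: cwnd = 1 MSS (initial)
RTT 1: cwnd = 2 MSS (slow start, doubled)
RTT 2: cwnd = 4 MSS (slow start, doubled)
RTT 3: cwnd = 8 MSS (slow start, doubled)
RTT 4: cwnd = 16 MSS (slow start, doubled)
RTT 5: cwnd = 17 MSS (congestion avoidance, +1)
RTT 6: cwnd = 18 MSS (congestion avoidance, +1)
RTT 7: cwnd = 19 MSS (congestion avoidance, +1)
RTT 8: cwnd = 20 MSS (congestion avoidance, +1)
RTT 9: cwnd = 21 MSS (congestion avoidance, +1)

21


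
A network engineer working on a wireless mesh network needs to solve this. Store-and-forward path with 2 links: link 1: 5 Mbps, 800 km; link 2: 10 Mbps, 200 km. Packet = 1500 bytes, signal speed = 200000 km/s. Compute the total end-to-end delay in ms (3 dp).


Packet = 1500 bytes = 12000 bits. Store-and-forward: sum (t_trans + t_prop) per link.
Link 1: t_trans = 12000/(5*10^6) s = 2.4000 ms; t_prop = 800/200000 s = 4.0000 ms; subtotal = 6.4000 ms
Link 2: t_trans = 12000/(10*10^6) s = 1.2000 ms; t_prop = 200/200000 s = 1.0000 ms; subtotal = 2.2000 ms
End-to-end = 6.4000 + 2.2000 = 8.6000 ms -> 8.600 ms (3 dp)

8.600


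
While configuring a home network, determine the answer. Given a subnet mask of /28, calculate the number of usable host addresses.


Given: subnet mask /28
Host bits = 32 - 28 = 4
Total addresses = 2^4 = 16
Usable hosts = 16 - 2 (network + broadcast) = 14

14


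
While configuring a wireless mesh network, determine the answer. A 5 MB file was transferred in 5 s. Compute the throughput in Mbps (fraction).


Given: file = 5 MB, time = 5 s
File in Mb = 5 * 8 = 40 Mb
Throughput = 40 / 5 Mbps
Throughput = 8 Mbps

8


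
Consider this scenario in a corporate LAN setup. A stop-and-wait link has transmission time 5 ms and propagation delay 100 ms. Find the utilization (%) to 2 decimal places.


Given: Ttrans = 5 ms, Tprop = 100 ms
RTT = 2 * Tprop = 2 * 100 = 200 ms
U = Ttrans / (Ttrans + RTT)
U = 5 / (5 + 200)
U = 5 / 205 = 0.02439
U% = 2.44%

2.44


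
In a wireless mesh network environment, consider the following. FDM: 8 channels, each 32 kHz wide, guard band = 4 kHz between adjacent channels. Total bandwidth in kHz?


Given: 8 channels, 32 kHz each, guard = 4 kHz
Channel bandwidth = 8 * 32 = 256 kHz
Guard bands = 7 gaps * 4 kHz = 28 kHz
Total = 256 + 28 = 284 kHz

284


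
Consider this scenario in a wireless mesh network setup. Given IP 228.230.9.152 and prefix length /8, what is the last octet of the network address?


Given: IP = 228.230.9.152, prefix = /8
Subnet mask = 255.0.0.0
Last octet of IP: 152
Last octet of mask: 0
Network last octet = 152 AND 0 = 0

0


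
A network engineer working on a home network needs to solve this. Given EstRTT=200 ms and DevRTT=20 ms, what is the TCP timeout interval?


Given: EstRTT = 200 ms, DevRTT = 20 ms
Timeout = EstRTT + 4 * DevRTT
4 * DevRTT = 4 * 20 = 80
Timeout = 200 + 80 = 280 ms

280


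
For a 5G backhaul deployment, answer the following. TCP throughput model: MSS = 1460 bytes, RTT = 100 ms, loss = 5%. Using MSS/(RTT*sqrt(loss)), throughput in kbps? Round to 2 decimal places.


Given: MSS = 1460 bytes, RTT = 100 ms, loss = 5%
RTT in seconds = 100 / 1000 = 0.1
Loss rate = 5% = 0.05
sqrt(loss) = sqrt(0.05) = 0.223606797750
Throughput (bytes/s) = 1460 / (0.1 * 0.223606797750) = 65293.1849
Throughput (kbps) = 65293.1849 * 8 / 1000 = 522.345480 -> 522.35 kbps (2 dp)

522.35


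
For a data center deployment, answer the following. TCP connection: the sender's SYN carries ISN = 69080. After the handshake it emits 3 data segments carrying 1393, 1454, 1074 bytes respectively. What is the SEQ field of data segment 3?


The SYN occupies sequence number ISN = 69080, so the first data byte is ISN + 1 = 69081.
SEQ of data segment i = (ISN + 1) + sum of payload sizes of segments 1..i-1.
Segment 1: SEQ = 69081, payload = 1393 bytes
Segment 2: SEQ = 70474, payload = 1454 bytes
Segment 3: SEQ = 71928, payload = 1074 bytes
SEQ of segment 3 = 69081 + 1393 + 1454 = 71928

71928


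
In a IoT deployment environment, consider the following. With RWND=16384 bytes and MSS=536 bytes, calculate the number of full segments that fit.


Given: RWND = 16384 bytes, MSS = 536 bytes
Full segments = floor(RWND / MSS)
Full segments = floor(16384 / 536)
Full segments = floor(30.5672) = 30

30


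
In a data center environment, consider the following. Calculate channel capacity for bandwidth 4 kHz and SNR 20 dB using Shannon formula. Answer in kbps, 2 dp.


Given: B = 4 kHz, SNR = 20 dB
SNR linear = 10^(20/10) = 100
1 + SNR = 101
log2(101) = 6.6582114828
C = 4 * 1000 * 6.6582114828 = 26632.8459 bps
C = 26.632846 kbps -> 26.63 kbps (2 dp)

26.63


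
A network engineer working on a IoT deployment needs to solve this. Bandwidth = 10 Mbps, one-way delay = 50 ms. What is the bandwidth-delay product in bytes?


Given: bandwidth = 10 Mbps, delay = 50 ms
BDP in bits = 10 * 10^6 * 50 / 1000
BDP in bits = 500000
BDP in bytes = 500000 / 8 = 62500

62500


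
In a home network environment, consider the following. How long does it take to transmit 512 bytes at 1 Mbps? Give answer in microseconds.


Given: packet = 512 bytes, bandwidth = 1 Mbps
Packet in bits = 512 * 8 = 4096 bits
Bandwidth = 1 * 10^6 = 1000000 bps
Time = 4096 / 1000000 seconds
Time in us = 4096 * 10^6 / 1000000 = 4096

4096


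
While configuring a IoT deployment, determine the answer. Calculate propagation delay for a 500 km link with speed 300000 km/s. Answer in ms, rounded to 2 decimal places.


Given: distance = 500 km, speed = 300000 km/s
Delay = distance / speed = 500 / 300000 seconds
Delay in ms = 500 * 1000 / 300000
Delay = 1.6667 ms
Rounded to 2 dp = 1.67 ms

1.67


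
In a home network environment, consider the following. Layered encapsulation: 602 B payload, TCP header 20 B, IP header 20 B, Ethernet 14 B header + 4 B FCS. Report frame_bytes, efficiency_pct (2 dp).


TCP segment = 602 + 20 = 622 B
IP packet = 622 + 20 = 642 B
Ethernet frame = 642 + 14 + 4 = 660 B
Efficiency = app / frame = 602 / 660 = 0.912121 = 91.2121% -> 91.21% (2 dp)

660, 91.21


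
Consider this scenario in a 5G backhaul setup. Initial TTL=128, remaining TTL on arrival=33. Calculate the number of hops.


Given: initial TTL = 128, received TTL = 33
Hops = initial TTL - received TTL
Hops = 128 - 33 = 95

95


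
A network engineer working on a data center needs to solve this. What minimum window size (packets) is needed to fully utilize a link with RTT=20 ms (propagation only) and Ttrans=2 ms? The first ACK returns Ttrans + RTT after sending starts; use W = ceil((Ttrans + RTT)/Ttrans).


Given: Ttrans = 2 ms, RTT = 20 ms (= 2 * Tprop, Tprop = 10 ms)
Time until first ACK returns = Ttrans + RTT = 2 + 20 = 22 ms
Need W * Ttrans >= Ttrans + RTT  ->  W >= (Ttrans + RTT) / Ttrans
(Ttrans + RTT) / Ttrans = 22 / 2 = 11
W_min = ceil(11) = 11

11


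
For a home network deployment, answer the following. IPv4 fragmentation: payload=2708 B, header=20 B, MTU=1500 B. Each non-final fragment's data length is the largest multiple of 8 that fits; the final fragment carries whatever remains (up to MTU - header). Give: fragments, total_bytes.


Max data per non-final fragment = floor((MTU - header)/8)*8 = floor((1500 - 20)/8)*8 = floor(1480/8)*8 = 1480 B
Final fragment needs no 8-byte alignment: it can carry up to MTU - header = 1480 B
Non-final fragments needed = ceil((payload - 1480) / 1480) = ceil(1228/1480) = ceil(0.8297) = 1
Number of fragments = 1 + 1 = 2
Fragment sizes (data): 1 * 1480 B + 1228 B (last, 1228 <= 1480 OK)
Total bytes sent = payload + n_frags * header = 2708 + 2*20 = 2708 + 40 = 2748 B

2, 2748


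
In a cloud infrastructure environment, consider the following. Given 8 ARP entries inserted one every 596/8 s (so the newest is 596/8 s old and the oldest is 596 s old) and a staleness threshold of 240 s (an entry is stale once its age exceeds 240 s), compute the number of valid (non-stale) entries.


Ages are k * 596/8 s for k = 1..8 (spacing = 74.5000 s).
Entry k is valid iff k * 596/8 <= 240 iff k <= 8 * 240 / 596 = 3.2215
n_valid = floor(3.2215) = 3
(n_stale = 8 - 3 = 5)

3


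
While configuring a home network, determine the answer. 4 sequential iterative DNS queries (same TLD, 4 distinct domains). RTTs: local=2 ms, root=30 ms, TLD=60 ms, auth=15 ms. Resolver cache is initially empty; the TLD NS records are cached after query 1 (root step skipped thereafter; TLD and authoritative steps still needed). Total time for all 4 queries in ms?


Lookup 1 (cold cache): local + root + TLD + auth = 2 + 30 + 60 + 15 = 107 ms
Lookups 2..4 (TLD NS cached -> skip root; new domain -> still ask TLD and auth): local + TLD + auth = 2 + 60 + 15 = 77 ms each
Remaining 3 lookups: 3 * 77 = 231 ms
Total = 107 + 231 = 338 ms

338


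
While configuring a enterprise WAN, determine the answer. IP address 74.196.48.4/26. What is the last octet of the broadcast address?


Given: IP = 74.196.48.4, prefix = /26
Host bits = 32 - 26 = 6
Network last octet = 4 AND mask = 0
Host part size = 2^6 - 1 = 63
Broadcast last octet = 0 OR 63 = 63

63


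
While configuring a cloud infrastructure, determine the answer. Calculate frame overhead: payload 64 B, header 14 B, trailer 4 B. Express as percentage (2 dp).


Given: payload = 64 B, header = 14 B, trailer = 4 B
Overhead bytes = header + trailer = 14 + 4 = 18
Total frame = payload + overhead = 64 + 18 = 82
Overhead % = 18 / 82 * 100 = 21.9512% -> 21.95% (2 dp)

21.95


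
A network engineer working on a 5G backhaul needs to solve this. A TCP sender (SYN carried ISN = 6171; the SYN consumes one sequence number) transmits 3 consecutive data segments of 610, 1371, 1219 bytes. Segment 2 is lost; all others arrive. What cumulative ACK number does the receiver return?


SYN uses sequence number 6171; first data byte = ISN + 1 = 6172.
Segment 1: SEQ = 6172, len = 610 B, covers [6172, 6781]
Segment 2: SEQ = 6782, len = 1371 B, covers [6782, 8152] [LOST]
Segment 3: SEQ = 8153, len = 1219 B, covers [8153, 9371]
In-order data received: bytes [6172, 6781] (segments 1..1).
Segment 2 missing -> gap begins at byte 6782; later segments buffered out of order.
Cumulative ACK = next expected in-order byte = 6172 + 610 = 6782

6782


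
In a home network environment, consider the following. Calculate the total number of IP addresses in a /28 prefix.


Given: CIDR prefix /28
Host bits = 32 - 28 = 4
Total addresses = 2^4 = 16

16


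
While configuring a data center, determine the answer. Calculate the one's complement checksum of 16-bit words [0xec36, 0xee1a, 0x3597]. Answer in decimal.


Given words: [0xec36, 0xee1a, 0x3597]
Step 1: Sum all words
Raw sum = 60470 + 60954 + 13719 = 135143
Step 2: Fold carry: (4071 + 2) = 4073
One's complement = ~4073 & 0xFFFF = 61462

61462


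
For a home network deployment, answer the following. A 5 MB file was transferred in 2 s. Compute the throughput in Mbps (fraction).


Given: file = 5 MB, time = 2 s
File in Mb = 5 * 8 = 40 Mb
Throughput = 40 / 2 Mbps
Throughput = 20 Mbps

20


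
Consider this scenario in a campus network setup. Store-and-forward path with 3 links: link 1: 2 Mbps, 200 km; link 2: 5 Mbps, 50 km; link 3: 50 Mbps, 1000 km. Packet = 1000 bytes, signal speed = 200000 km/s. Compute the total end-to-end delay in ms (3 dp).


Packet = 1000 bytes = 8000 bits. Store-and-forward: sum (t_trans + t_prop) per link.
Link 1: t_trans = 8000/(2*10^6) s = 4.0000 ms; t_prop = 200/200000 s = 1.0000 ms; subtotal = 5.0000 ms
Link 2: t_trans = 8000/(5*10^6) s = 1.6000 ms; t_prop = 50/200000 s = 0.2500 ms; subtotal = 1.8500 ms
Link 3: t_trans = 8000/(50*10^6) s = 0.1600 ms; t_prop = 1000/200000 s = 5.0000 ms; subtotal = 5.1600 ms
End-to-end = 5.0000 + 1.8500 + 5.1600 = 12.0100 ms -> 12.010 ms (3 dp)

12.010


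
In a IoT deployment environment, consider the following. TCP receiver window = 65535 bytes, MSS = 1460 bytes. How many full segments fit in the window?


Given: RWND = 65535 bytes, MSS = 1460 bytes
Full segments = floor(RWND / MSS)
Full segments = floor(65535 / 1460)
Full segments = floor(44.887) = 44

44


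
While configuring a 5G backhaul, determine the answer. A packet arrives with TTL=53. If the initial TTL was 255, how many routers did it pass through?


Given: initial TTL = 255, received TTL = 53
Hops = initial TTL - received TTL
Hops = 255 - 53 = 202

202


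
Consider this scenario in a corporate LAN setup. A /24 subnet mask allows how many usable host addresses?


Given: subnet mask /24
Host bits = 32 - 24 = 8
Total addresses = 2^8 = 256
Usable hosts = 256 - 2 (network + broadcast) = 254

254


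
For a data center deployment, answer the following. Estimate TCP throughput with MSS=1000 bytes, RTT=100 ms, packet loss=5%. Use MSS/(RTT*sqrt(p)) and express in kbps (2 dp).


Given: MSS = 1000 bytes, RTT = 100 ms, loss = 5%
RTT in seconds = 100 / 1000 = 0.1
Loss rate = 5% = 0.05
sqrt(loss) = sqrt(0.05) = 0.223606797750
Throughput (bytes/s) = 1000 / (0.1 * 0.223606797750) = 44721.3595
Throughput (kbps) = 44721.3595 * 8 / 1000 = 357.770876 -> 357.77 kbps (2 dp)

357.77


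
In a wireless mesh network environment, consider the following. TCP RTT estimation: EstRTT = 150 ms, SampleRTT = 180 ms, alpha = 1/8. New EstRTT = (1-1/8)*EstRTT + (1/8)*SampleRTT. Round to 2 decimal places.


Given: EstRTT = 150 ms, SampleRTT = 180 ms, alpha = 1/8
New EstRTT = (1 - alpha) * EstRTT + alpha * SampleRTT
(7/8) * 150 = 131.25
(1/8) * 180 = 22.5
New EstRTT = 131.25 + 22.5 = 153.75 ms -> 153.75 ms (2 dp)

153.75


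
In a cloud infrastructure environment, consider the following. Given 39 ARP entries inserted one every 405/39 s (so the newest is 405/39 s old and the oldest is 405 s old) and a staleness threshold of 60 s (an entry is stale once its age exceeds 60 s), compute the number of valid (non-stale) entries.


Ages are k * 405/39 s for k = 1..39 (spacing = 10.3846 s).
Entry k is valid iff k * 405/39 <= 60 iff k <= 39 * 60 / 405 = 5.7778
n_valid = floor(5.7778) = 5
(n_stale = 39 - 5 = 34)

5


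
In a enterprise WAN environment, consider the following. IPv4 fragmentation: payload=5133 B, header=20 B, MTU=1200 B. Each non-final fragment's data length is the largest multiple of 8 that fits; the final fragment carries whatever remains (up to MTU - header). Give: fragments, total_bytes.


Max data per non-final fragment = floor((MTU - header)/8)*8 = floor((1200 - 20)/8)*8 = floor(1180/8)*8 = 1176 B
Final fragment needs no 8-byte alignment: it can carry up to MTU - header = 1180 B
Non-final fragments needed = ceil((payload - 1180) / 1176) = ceil(3953/1176) = ceil(3.3614) = 4
Number of fragments = 4 + 1 = 5
Fragment sizes (data): 4 * 1176 B + 429 B (last, 429 <= 1180 OK)
Total bytes sent = payload + n_frags * header = 5133 + 5*20 = 5133 + 100 = 5233 B

5, 5233


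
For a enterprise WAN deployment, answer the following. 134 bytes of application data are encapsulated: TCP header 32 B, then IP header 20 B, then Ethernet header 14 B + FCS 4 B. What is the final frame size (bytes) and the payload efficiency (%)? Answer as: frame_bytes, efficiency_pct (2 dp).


TCP segment = 134 + 32 = 166 B
IP packet = 166 + 20 = 186 B
Ethernet frame = 186 + 14 + 4 = 204 B
Efficiency = app / frame = 134 / 204 = 0.656863 = 65.6863% -> 65.69% (2 dp)

204, 65.69


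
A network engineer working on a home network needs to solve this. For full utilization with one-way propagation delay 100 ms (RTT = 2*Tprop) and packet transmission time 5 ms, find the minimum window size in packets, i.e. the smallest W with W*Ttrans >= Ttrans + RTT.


Given: Ttrans = 5 ms, RTT = 200 ms (= 2 * Tprop, Tprop = 100 ms)
Time until first ACK returns = Ttrans + RTT = 5 + 200 = 205 ms
Need W * Ttrans >= Ttrans + RTT  ->  W >= (Ttrans + RTT) / Ttrans
(Ttrans + RTT) / Ttrans = 205 / 5 = 41
W_min = ceil(41) = 41

41


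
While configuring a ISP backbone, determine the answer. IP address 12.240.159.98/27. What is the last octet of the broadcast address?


Given: IP = 12.240.159.98, prefix = /27
Host bits = 32 - 27 = 5
Network last octet = 98 AND mask = 96
Host part size = 2^5 - 1 = 31
Broadcast last octet = 96 OR 31 = 127

127


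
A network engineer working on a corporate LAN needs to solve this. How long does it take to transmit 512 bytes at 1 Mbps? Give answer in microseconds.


Given: packet = 512 bytes, bandwidth = 1 Mbps
Packet in bits = 512 * 8 = 4096 bits
Bandwidth = 1 * 10^6 = 1000000 bps
Time = 4096 / 1000000 seconds
Time in us = 4096 * 10^6 / 1000000 = 4096

4096


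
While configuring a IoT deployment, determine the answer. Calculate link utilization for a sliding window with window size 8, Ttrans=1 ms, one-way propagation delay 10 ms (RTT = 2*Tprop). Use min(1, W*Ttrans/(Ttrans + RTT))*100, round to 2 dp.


Given: W = 8, Ttrans = 1 ms, RTT = 20 ms (= 2 * Tprop, Tprop = 10 ms)
Cycle time = Ttrans + RTT = 1 + 20 = 21 ms (first packet sent until its ACK returns)
W * Ttrans = 8 * 1 = 8 ms of sending per cycle
W * Ttrans / (Ttrans + RTT) = 8 / 21 = 0.380952
U = min(1, 0.380952) = 0.380952
U% = 38.10%

38.10


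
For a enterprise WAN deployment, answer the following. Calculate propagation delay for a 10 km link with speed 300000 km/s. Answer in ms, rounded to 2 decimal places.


Given: distance = 10 km, speed = 300000 km/s
Delay = distance / speed = 10 / 300000 seconds
Delay in ms = 10 * 1000 / 300000
Delay = 0.0333 ms
Rounded to 2 dp = 0.03 ms

0.03


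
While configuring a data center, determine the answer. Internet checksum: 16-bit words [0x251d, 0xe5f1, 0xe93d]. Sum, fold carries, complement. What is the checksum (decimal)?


Given words: [0x251d, 0xe5f1, 0xe93d]
Step 1: Sum all words
Raw sum = 9501 + 58865 + 59709 = 128075
Step 2: Fold carry: (62539 + 1) = 62540
One's complement = ~62540 & 0xFFFF = 2995

2995


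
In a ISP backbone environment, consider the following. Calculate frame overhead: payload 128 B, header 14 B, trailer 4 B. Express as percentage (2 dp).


Given: payload = 128 B, header = 14 B, trailer = 4 B
Overhead bytes = header + trailer = 14 + 4 = 18
Total frame = payload + overhead = 128 + 18 = 146
Overhead % = 18 / 146 * 100 = 12.3288% -> 12.33% (2 dp)

12.33


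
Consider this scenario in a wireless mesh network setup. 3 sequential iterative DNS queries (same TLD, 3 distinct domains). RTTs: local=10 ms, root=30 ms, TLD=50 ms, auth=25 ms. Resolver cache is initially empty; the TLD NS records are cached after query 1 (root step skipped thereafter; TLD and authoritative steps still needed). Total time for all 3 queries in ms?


Lookup 1 (cold cache): local + root + TLD + auth = 10 + 30 + 50 + 25 = 115 ms
Lookups 2..3 (TLD NS cached -> skip root; new domain -> still ask TLD and auth): local + TLD + auth = 10 + 50 + 25 = 85 ms each
Remaining 2 lookups: 2 * 85 = 170 ms
Total = 115 + 170 = 285 ms

285


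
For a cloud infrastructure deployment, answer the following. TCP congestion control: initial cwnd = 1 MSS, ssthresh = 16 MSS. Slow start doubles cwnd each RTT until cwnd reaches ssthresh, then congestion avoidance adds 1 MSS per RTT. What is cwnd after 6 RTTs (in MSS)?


RTT 0: cwnd = 1 MSS (initial)
RTT 1: cwnd = 2 MSS (slow start, doubled)
RTT 2: cwnd = 4 MSS (slow start, doubled)
RTT 3: cwnd = 8 MSS (slow start, doubled)
RTT 4: cwnd = 16 MSS (slow start, doubled)
RTT 5: cwnd = 17 MSS (congestion avoidance, +1)
RTT 6: cwnd = 18 MSS (congestion avoidance, +1)

18


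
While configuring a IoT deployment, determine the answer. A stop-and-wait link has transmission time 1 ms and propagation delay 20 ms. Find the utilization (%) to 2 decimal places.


Given: Ttrans = 1 ms, Tprop = 20 ms
RTT = 2 * Tprop = 2 * 20 = 40 ms
U = Ttrans / (Ttrans + RTT)
U = 1 / (1 + 40)
U = 1 / 41 = 0.02439
U% = 2.44%

2.44


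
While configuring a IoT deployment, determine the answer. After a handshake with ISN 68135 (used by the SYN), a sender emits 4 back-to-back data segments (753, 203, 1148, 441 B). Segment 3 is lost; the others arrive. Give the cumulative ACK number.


SYN uses sequence number 68135; first data byte = ISN + 1 = 68136.
Segment 1: SEQ = 68136, len = 753 B, covers [68136, 68888]
Segment 2: SEQ = 68889, len = 203 B, covers [68889, 69091]
Segment 3: SEQ = 69092, len = 1148 B, covers [69092, 70239] [LOST]
Segment 4: SEQ = 70240, len = 441 B, covers [70240, 70680]
In-order data received: bytes [68136, 69091] (segments 1..2).
Segment 3 missing -> gap begins at byte 69092; later segments buffered out of order.
Cumulative ACK = next expected in-order byte = 68136 + 753 + 203 = 69092

69092


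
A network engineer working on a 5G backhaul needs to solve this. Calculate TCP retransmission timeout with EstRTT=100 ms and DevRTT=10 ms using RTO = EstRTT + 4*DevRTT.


Given: EstRTT = 100 ms, DevRTT = 10 ms
Timeout = EstRTT + 4 * DevRTT
4 * DevRTT = 4 * 10 = 40
Timeout = 100 + 40 = 140 ms

140


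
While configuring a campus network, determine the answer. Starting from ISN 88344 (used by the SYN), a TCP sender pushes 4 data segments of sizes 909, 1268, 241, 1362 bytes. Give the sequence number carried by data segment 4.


The SYN occupies sequence number ISN = 88344, so the first data byte is ISN + 1 = 88345.
SEQ of data segment i = (ISN + 1) + sum of payload sizes of segments 1..i-1.
Segment 1: SEQ = 88345, payload = 909 bytes
Segment 2: SEQ = 89254, payload = 1268 bytes
Segment 3: SEQ = 90522, payload = 241 bytes
Segment 4: SEQ = 90763, payload = 1362 bytes
SEQ of segment 4 = 88345 + 909 + 1268 + 241 = 90763

90763


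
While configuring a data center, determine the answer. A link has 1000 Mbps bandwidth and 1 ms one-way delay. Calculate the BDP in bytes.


Given: bandwidth = 1000 Mbps, delay = 1 ms
BDP in bits = 1000 * 10^6 * 1 / 1000
BDP in bits = 1000000
BDP in bytes = 1000000 / 8 = 125000

125000


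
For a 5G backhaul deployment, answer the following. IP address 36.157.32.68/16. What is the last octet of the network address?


Given: IP = 36.157.32.68, prefix = /16
Subnet mask = 255.255.0.0
Last octet of IP: 68
Last octet of mask: 0
Network last octet = 68 AND 0 = 0

0


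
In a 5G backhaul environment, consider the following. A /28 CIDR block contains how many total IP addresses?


Given: CIDR prefix /28
Host bits = 32 - 28 = 4
Total addresses = 2^4 = 16

16


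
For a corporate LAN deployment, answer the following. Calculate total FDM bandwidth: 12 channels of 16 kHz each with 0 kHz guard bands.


Given: 12 channels, 16 kHz each, guard = 0 kHz
Channel bandwidth = 12 * 16 = 192 kHz
Guard bands = 11 gaps * 0 kHz = 0 kHz
Total = 192 + 0 = 192 kHz

192


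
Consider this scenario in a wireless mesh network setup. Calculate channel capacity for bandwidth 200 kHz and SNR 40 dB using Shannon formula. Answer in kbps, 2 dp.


Given: B = 200 kHz, SNR = 40 dB
SNR linear = 10^(40/10) = 10000
1 + SNR = 10001
log2(10001) = 13.2878566418
C = 200 * 1000 * 13.2878566418 = 2657571.3284 bps
C = 2657.571328 kbps -> 2657.57 kbps (2 dp)

2657.57


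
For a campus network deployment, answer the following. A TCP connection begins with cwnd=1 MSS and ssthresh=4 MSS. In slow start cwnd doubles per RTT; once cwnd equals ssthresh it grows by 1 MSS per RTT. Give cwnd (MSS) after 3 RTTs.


RTT 0: cwnd = 1 MSS (initial)
RTT 1: cwnd = 2 MSS (slow start, doubled)
RTT 2: cwnd = 4 MSS (slow start, doubled)
RTT 3: cwnd = 5 MSS (congestion avoidance, +1)

5


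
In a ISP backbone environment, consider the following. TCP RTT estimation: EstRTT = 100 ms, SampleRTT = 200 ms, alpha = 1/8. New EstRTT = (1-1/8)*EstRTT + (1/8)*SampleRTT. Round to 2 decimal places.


Given: EstRTT = 100 ms, SampleRTT = 200 ms, alpha = 1/8
New EstRTT = (1 - alpha) * EstRTT + alpha * SampleRTT
(7/8) * 100 = 87.5
(1/8) * 200 = 25
New EstRTT = 87.5 + 25 = 112.5 ms -> 112.50 ms (2 dp)

112.50


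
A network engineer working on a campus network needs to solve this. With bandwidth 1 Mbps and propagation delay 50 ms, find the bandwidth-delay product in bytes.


Given: bandwidth = 1 Mbps, delay = 50 ms
BDP in bits = 1 * 10^6 * 50 / 1000
BDP in bits = 50000
BDP in bytes = 50000 / 8 = 6250

6250


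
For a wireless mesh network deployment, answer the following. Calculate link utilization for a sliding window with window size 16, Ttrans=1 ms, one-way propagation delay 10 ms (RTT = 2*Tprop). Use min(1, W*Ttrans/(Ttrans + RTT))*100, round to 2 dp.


Given: W = 16, Ttrans = 1 ms, RTT = 20 ms (= 2 * Tprop, Tprop = 10 ms)
Cycle time = Ttrans + RTT = 1 + 20 = 21 ms (first packet sent until its ACK returns)
W * Ttrans = 16 * 1 = 16 ms of sending per cycle
W * Ttrans / (Ttrans + RTT) = 16 / 21 = 0.761905
U = min(1, 0.761905) = 0.761905
U% = 76.19%

76.19


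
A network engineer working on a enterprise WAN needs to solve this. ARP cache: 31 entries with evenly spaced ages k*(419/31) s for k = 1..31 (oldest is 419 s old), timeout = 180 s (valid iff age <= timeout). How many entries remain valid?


Ages are k * 419/31 s for k = 1..31 (spacing = 13.5161 s).
Entry k is valid iff k * 419/31 <= 180 iff k <= 31 * 180 / 419 = 13.3174
n_valid = floor(13.3174) = 13
(n_stale = 31 - 13 = 18)

13


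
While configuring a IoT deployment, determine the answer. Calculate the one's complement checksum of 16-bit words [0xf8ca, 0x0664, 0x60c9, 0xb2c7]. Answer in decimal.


Given words: [0xf8ca, 0x0664, 0x60c9, 0xb2c7]
Step 1: Sum all words
Raw sum = 63690 + 1636 + 24777 + 45767 = 135870
Step 2: Fold carry: (4798 + 2) = 4800
One's complement = ~4800 & 0xFFFF = 60735

60735


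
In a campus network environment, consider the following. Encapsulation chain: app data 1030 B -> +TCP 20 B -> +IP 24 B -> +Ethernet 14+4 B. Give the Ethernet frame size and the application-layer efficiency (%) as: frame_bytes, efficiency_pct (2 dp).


TCP segment = 1030 + 20 = 1050 B
IP packet = 1050 + 24 = 1074 B
Ethernet frame = 1074 + 14 + 4 = 1092 B
Efficiency = app / frame = 1030 / 1092 = 0.943223 = 94.3223% -> 94.32% (2 dp)

1092, 94.32
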